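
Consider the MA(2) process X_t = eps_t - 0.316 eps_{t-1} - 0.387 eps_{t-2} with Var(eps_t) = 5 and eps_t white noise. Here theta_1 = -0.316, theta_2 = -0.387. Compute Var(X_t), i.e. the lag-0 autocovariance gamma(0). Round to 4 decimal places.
\gamma(0) = 6.2481

For an MA(q) process X_t = eps_t + sum_i theta_i eps_{t-i} with
Var(eps_t) = sigma^2, the variance is
  gamma(0) = sigma^2 * (1 + sum_i theta_i^2).
  sum_i theta_i^2 = (-0.316)^2 + (-0.387)^2 = 0.099856 + 0.149769 = 0.249625.
  gamma(0) = 5 * (1 + 0.249625) = 5 * 1.249625 = 6.248125, which rounds to 6.2481.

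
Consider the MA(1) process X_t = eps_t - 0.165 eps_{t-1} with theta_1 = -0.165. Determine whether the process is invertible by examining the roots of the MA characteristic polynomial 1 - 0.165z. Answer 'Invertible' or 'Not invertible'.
\text{Invertible}

The MA(q) characteristic polynomial is P(z) = 1 - 0.165z.
Invertibility requires all roots to lie outside the unit circle, i.e. |z| > 1 for every root.
This is linear in z: 1 + (-0.165) z = 0  =>  z = -1/(-0.165) = 6.060606,  |z| = 6.060606.
Moduli of all roots: 6.0606.
All moduli strictly greater than 1? Yes.
Verdict: Invertible.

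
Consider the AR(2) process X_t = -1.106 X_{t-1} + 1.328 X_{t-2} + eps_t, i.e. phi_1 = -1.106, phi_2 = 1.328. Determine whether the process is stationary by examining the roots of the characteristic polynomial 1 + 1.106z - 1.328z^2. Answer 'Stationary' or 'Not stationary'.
\text{Not stationary}

The AR(p) characteristic polynomial is P(z) = 1 + 1.106z - 1.328z^2.
Stationarity requires all roots to lie outside the unit circle, i.e. |z| > 1 for every root.
Set 1 + (1.106) z + (-1.328) z^2 = 0, i.e. a z^2 + b z + c = 0 with a = -1.328, b = 1.106, c = 1.
Discriminant D = b^2 - 4ac = (1.106)^2 - 4*(-1.328)*1 = 1.223236 - (-5.312) = 6.535236.
D >= 0, so the roots are real: z = (-b +/- sqrt(D)) / (2a) = (-1.106 +/- 2.556411) / (-2.656).
  z_1 = (-1.106 + 2.556411) / (-2.656) = -0.5461,   |z_1| = 0.5461.
  z_2 = (-1.106 - 2.556411) / (-2.656) = 1.3789,   |z_2| = 1.3789.
Moduli of all roots: 0.5461, 1.3789.
All moduli strictly greater than 1? No.
Verdict: Not stationary.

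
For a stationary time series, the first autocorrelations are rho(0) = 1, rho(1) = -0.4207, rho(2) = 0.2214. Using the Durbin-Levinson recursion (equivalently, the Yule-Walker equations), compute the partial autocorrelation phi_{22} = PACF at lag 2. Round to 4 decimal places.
\phi_{22} = 0.0540

The PACF at lag k is phi_{kk}, the last component of the solution
to the Yule-Walker system G_k phi = r_k where
  (G_k)_{ij} = rho(|i - j|), (r_k)_i = rho(i), i,j = 1..k.
Equivalently, Durbin-Levinson gives phi_{kk} iteratively:
  phi_{11} = rho(1)
  phi_{kk} = [rho(k) - sum_{j=1..k-1} phi_{k-1,j} rho(k-j)]
            / [1 - sum_{j=1..k-1} phi_{k-1,j} rho(j)],
  phi_{k,j} = phi_{k-1,j} - phi_{kk} phi_{k-1,k-j},  j = 1..k-1.
Step k = 1:
  phi_11 = rho(1) = -0.4207.
Step k = 2:
  phi_22 = [rho(2) - phi_11 rho(1)] / [1 - phi_11 rho(1)] = [0.2214 - (-0.4207)(-0.4207)] / [1 - (-0.4207)(-0.4207)]
         = 0.04441151 / 0.82301151 = 0.054.
Therefore phi_{22} = 0.0540.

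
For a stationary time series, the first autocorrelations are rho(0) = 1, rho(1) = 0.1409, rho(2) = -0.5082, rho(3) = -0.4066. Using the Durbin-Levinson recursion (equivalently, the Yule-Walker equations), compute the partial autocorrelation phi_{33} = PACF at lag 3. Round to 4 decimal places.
\phi_{33} = -0.3170

The PACF at lag k is phi_{kk}, the last component of the solution
to the Yule-Walker system G_k phi = r_k where
  (G_k)_{ij} = rho(|i - j|), (r_k)_i = rho(i), i,j = 1..k.
Equivalently, Durbin-Levinson gives phi_{kk} iteratively:
  phi_{11} = rho(1)
  phi_{kk} = [rho(k) - sum_{j=1..k-1} phi_{k-1,j} rho(k-j)]
            / [1 - sum_{j=1..k-1} phi_{k-1,j} rho(j)],
  phi_{k,j} = phi_{k-1,j} - phi_{kk} phi_{k-1,k-j},  j = 1..k-1.
Step k = 1:
  phi_11 = rho(1) = 0.1409.
Step k = 2:
  phi_22 = [rho(2) - phi_11 rho(1)] / [1 - phi_11 rho(1)] = [-0.5082 - (0.1409)(0.1409)] / [1 - (0.1409)(0.1409)]
         = -0.52805281 / 0.98014719 = -0.538748.
  Update: phi_21 = phi_11 - phi_22 phi_11 = 0.1409 - (-0.538748)(0.1409) = 0.21681.
Step k = 3:
  phi_33 = [rho(3) - phi_21 rho(2) - phi_22 rho(1)] / [1 - phi_21 rho(1) - phi_22 rho(2)]
    numerator   = -0.4066 - (0.21681)(-0.5082) - (-0.538748)(0.1409) = -0.22050767
    denominator = 1 - (0.21681)(0.1409) - (-0.538748)(-0.5082) = 0.69565954
  phi_33 = -0.22050767 / 0.69565954 = -0.317.
Therefore phi_{33} = -0.3170.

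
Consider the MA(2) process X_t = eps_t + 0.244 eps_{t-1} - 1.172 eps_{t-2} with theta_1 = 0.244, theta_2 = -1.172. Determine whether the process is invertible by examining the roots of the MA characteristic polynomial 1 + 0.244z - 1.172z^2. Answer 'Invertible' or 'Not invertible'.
\text{Not invertible}

The MA(q) characteristic polynomial is P(z) = 1 + 0.244z - 1.172z^2.
Invertibility requires all roots to lie outside the unit circle, i.e. |z| > 1 for every root.
Set 1 + (0.244) z + (-1.172) z^2 = 0, i.e. a z^2 + b z + c = 0 with a = -1.172, b = 0.244, c = 1.
Discriminant D = b^2 - 4ac = (0.244)^2 - 4*(-1.172)*1 = 0.059536 - (-4.688) = 4.747536.
D >= 0, so the roots are real: z = (-b +/- sqrt(D)) / (2a) = (-0.244 +/- 2.178884) / (-2.344).
  z_1 = (-0.244 + 2.178884) / (-2.344) = -0.8255,   |z_1| = 0.8255.
  z_2 = (-0.244 - 2.178884) / (-2.344) = 1.0337,   |z_2| = 1.0337.
Moduli of all roots: 0.8255, 1.0337.
All moduli strictly greater than 1? No.
Verdict: Not invertible.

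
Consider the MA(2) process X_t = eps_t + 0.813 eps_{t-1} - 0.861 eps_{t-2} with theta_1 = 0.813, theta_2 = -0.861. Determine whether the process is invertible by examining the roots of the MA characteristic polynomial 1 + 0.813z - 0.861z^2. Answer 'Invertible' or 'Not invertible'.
\text{Not invertible}

The MA(q) characteristic polynomial is P(z) = 1 + 0.813z - 0.861z^2.
Invertibility requires all roots to lie outside the unit circle, i.e. |z| > 1 for every root.
Set 1 + (0.813) z + (-0.861) z^2 = 0, i.e. a z^2 + b z + c = 0 with a = -0.861, b = 0.813, c = 1.
Discriminant D = b^2 - 4ac = (0.813)^2 - 4*(-0.861)*1 = 0.660969 - (-3.444) = 4.104969.
D >= 0, so the roots are real: z = (-b +/- sqrt(D)) / (2a) = (-0.813 +/- 2.026072) / (-1.722).
  z_1 = (-0.813 + 2.026072) / (-1.722) = -0.7045,   |z_1| = 0.7045.
  z_2 = (-0.813 - 2.026072) / (-1.722) = 1.6487,   |z_2| = 1.6487.
Moduli of all roots: 0.7045, 1.6487.
All moduli strictly greater than 1? No.
Verdict: Not invertible.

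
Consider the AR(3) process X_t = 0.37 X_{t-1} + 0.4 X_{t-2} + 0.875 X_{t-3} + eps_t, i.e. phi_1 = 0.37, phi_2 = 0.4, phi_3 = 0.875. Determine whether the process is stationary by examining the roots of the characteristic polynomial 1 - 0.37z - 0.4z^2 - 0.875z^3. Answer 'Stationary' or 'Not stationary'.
\text{Not stationary}

The AR(p) characteristic polynomial is P(z) = 1 - 0.37z - 0.4z^2 - 0.875z^3.
Stationarity requires all roots to lie outside the unit circle, i.e. |z| > 1 for every root.
Degree 3: look for a simple real root z0 first, then factor out (1 - z/z0) and solve the remaining quadratic.
Testing z0 = 0.8: P(0.8) = 1 + (-0.37)(0.8) + (-0.4)(0.8)^2 + (-0.875)(0.8)^3
  = 1 + (-0.296) + (-0.256) + (-0.448) = 0.  So z_0 = 0.8 is a root, |z_0| = 0.8.
Divide out the factor (1 - 1.25 z) = (1 - z/z0) (since 1/z0 = 1.25):
  P(z) = (1 - 1.25 z)(1 + (0.88) z + (0.7) z^2)
  [check: z-coef 0.88 - (1.25) = -0.37; z^2-coef 0.7 - (1.25)(0.88) = -0.4; z^3-coef -(1.25)(0.7) = -0.875.]
Remaining roots from the quadratic factor 1 + (0.88) z + (0.7) z^2:
  Set 1 + (0.88) z + (0.7) z^2 = 0, i.e. a z^2 + b z + c = 0 with a = 0.7, b = 0.88, c = 1.
  Discriminant D = b^2 - 4ac = (0.88)^2 - 4*(0.7)*1 = 0.7744 - (2.8) = -2.0256.
  D < 0, so the roots are the complex-conjugate pair z = (-b +/- i sqrt(-D)) / (2a) = -0.6286 +/- 1.0166i.
  For a conjugate pair |z|^2 = z * conj(z) = (product of roots) = c/a = 1/(0.7) = 1.428571, so |z| = sqrt(1.428571) = 1.1952 for both roots.
Moduli of all roots: 0.8000, 1.1952, 1.1952.
All moduli strictly greater than 1? No.
Verdict: Not stationary.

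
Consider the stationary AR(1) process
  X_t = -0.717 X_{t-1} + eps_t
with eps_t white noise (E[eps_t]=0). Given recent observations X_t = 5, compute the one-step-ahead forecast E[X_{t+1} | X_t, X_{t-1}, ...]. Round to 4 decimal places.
E[X_{t+1} \mid \mathcal F_t] = -3.5850

For an AR(p) model X_t = c + sum_i phi_i X_{t-i} + eps_t, the
one-step-ahead conditional mean is
  E[X_{t+1} | X_t, ...] = c + sum_i phi_i X_{t+1-i}.
Substitute known values:
  E[X_{t+1} | ...] = (-0.717) * (5)
                   = -3.5850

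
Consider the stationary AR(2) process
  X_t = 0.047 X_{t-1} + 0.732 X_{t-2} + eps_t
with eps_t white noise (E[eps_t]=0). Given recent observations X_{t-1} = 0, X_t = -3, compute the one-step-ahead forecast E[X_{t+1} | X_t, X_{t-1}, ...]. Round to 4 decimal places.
E[X_{t+1} \mid \mathcal F_t] = -0.1410

For an AR(p) model X_t = c + sum_i phi_i X_{t-i} + eps_t, the
one-step-ahead conditional mean is
  E[X_{t+1} | X_t, ...] = c + sum_i phi_i X_{t+1-i}.
Substitute known values:
  E[X_{t+1} | ...] = (0.047) * (-3) + (0.732) * (0)
                   = -0.1410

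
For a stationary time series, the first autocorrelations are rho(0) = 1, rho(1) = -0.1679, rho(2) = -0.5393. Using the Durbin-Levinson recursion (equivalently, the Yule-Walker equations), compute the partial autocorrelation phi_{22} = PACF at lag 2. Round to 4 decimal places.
\phi_{22} = -0.5840

The PACF at lag k is phi_{kk}, the last component of the solution
to the Yule-Walker system G_k phi = r_k where
  (G_k)_{ij} = rho(|i - j|), (r_k)_i = rho(i), i,j = 1..k.
Equivalently, Durbin-Levinson gives phi_{kk} iteratively:
  phi_{11} = rho(1)
  phi_{kk} = [rho(k) - sum_{j=1..k-1} phi_{k-1,j} rho(k-j)]
            / [1 - sum_{j=1..k-1} phi_{k-1,j} rho(j)],
  phi_{k,j} = phi_{k-1,j} - phi_{kk} phi_{k-1,k-j},  j = 1..k-1.
Step k = 1:
  phi_11 = rho(1) = -0.1679.
Step k = 2:
  phi_22 = [rho(2) - phi_11 rho(1)] / [1 - phi_11 rho(1)] = [-0.5393 - (-0.1679)(-0.1679)] / [1 - (-0.1679)(-0.1679)]
         = -0.56749041 / 0.97180959 = -0.584.
Therefore phi_{22} = -0.5840.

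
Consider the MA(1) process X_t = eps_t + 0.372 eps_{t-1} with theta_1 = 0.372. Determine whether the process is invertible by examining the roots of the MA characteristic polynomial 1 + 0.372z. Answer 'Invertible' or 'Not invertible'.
\text{Invertible}

The MA(q) characteristic polynomial is P(z) = 1 + 0.372z.
Invertibility requires all roots to lie outside the unit circle, i.e. |z| > 1 for every root.
This is linear in z: 1 + (0.372) z = 0  =>  z = -1/(0.372) = -2.688172,  |z| = 2.688172.
Moduli of all roots: 2.6882.
All moduli strictly greater than 1? Yes.
Verdict: Invertible.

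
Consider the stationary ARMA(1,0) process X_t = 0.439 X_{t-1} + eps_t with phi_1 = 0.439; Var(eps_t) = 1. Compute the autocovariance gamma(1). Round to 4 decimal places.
\gamma(1) = 0.5438

Multiply the model equation by X_{t-k} and take expectations. With theta_0 = psi_0 = 1 and psi_j the MA(infinity) weights, this gives
  gamma(k) - sum_i phi_i gamma(k-i) = c_k,
  c_k = sigma^2 * sum_{j=k..q} theta_j psi_{j-k}   (c_k = 0 for k > q),
using gamma(-m) = gamma(m).
Pure AR (q = 0): c_0 = sigma^2 = 1, c_k = 0 for k >= 1.
Equations for k = 0 and k = 1 (AR order 1):
  gamma(0) = phi_1 gamma(1) + c_0
  gamma(1) = phi_1 gamma(0) + c_1
Substituting the second into the first: gamma(0) (1 - phi_1^2) = c_0 + phi_1 c_1, so
  gamma(0) = c_0 / (1 - phi_1^2) = 1 / (1 - (0.439)^2) = 1 / 0.807279 = 1.238729.
  gamma(1) = phi_1 gamma(0) = (0.439)(1.238729) = 0.543802.
Therefore gamma(1) = 0.5438 (to 4 decimal places).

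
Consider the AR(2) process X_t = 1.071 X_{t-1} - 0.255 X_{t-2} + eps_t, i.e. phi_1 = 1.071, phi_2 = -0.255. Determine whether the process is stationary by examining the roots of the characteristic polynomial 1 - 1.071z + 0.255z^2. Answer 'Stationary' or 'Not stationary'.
\text{Stationary}

The AR(p) characteristic polynomial is P(z) = 1 - 1.071z + 0.255z^2.
Stationarity requires all roots to lie outside the unit circle, i.e. |z| > 1 for every root.
Set 1 + (-1.071) z + (0.255) z^2 = 0, i.e. a z^2 + b z + c = 0 with a = 0.255, b = -1.071, c = 1.
Discriminant D = b^2 - 4ac = (-1.071)^2 - 4*(0.255)*1 = 1.147041 - (1.02) = 0.127041.
D >= 0, so the roots are real: z = (-b +/- sqrt(D)) / (2a) = (1.071 +/- 0.356428) / (0.51).
  z_1 = (1.071 + 0.356428) / (0.51) = 2.7989,   |z_1| = 2.7989.
  z_2 = (1.071 - 0.356428) / (0.51) = 1.4011,   |z_2| = 1.4011.
Moduli of all roots: 2.7989, 1.4011.
All moduli strictly greater than 1? Yes.
Verdict: Stationary.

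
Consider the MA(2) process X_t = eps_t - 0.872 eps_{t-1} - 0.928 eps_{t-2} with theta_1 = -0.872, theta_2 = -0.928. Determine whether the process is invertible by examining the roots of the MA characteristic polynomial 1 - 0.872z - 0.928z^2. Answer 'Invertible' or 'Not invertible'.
\text{Not invertible}

The MA(q) characteristic polynomial is P(z) = 1 - 0.872z - 0.928z^2.
Invertibility requires all roots to lie outside the unit circle, i.e. |z| > 1 for every root.
Set 1 + (-0.872) z + (-0.928) z^2 = 0, i.e. a z^2 + b z + c = 0 with a = -0.928, b = -0.872, c = 1.
Discriminant D = b^2 - 4ac = (-0.872)^2 - 4*(-0.928)*1 = 0.760384 - (-3.712) = 4.472384.
D >= 0, so the roots are real: z = (-b +/- sqrt(D)) / (2a) = (0.872 +/- 2.114801) / (-1.856).
  z_1 = (0.872 + 2.114801) / (-1.856) = -1.6093,   |z_1| = 1.6093.
  z_2 = (0.872 - 2.114801) / (-1.856) = 0.6696,   |z_2| = 0.6696.
Moduli of all roots: 1.6093, 0.6696.
All moduli strictly greater than 1? No.
Verdict: Not invertible.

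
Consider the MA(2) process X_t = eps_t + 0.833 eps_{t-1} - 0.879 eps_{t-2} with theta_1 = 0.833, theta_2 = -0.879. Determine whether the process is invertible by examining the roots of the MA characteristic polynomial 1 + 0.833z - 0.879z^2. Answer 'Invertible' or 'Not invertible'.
\text{Not invertible}

The MA(q) characteristic polynomial is P(z) = 1 + 0.833z - 0.879z^2.
Invertibility requires all roots to lie outside the unit circle, i.e. |z| > 1 for every root.
Set 1 + (0.833) z + (-0.879) z^2 = 0, i.e. a z^2 + b z + c = 0 with a = -0.879, b = 0.833, c = 1.
Discriminant D = b^2 - 4ac = (0.833)^2 - 4*(-0.879)*1 = 0.693889 - (-3.516) = 4.209889.
D >= 0, so the roots are real: z = (-b +/- sqrt(D)) / (2a) = (-0.833 +/- 2.051801) / (-1.758).
  z_1 = (-0.833 + 2.051801) / (-1.758) = -0.6933,   |z_1| = 0.6933.
  z_2 = (-0.833 - 2.051801) / (-1.758) = 1.641,   |z_2| = 1.641.
Moduli of all roots: 0.6933, 1.6410.
All moduli strictly greater than 1? No.
Verdict: Not invertible.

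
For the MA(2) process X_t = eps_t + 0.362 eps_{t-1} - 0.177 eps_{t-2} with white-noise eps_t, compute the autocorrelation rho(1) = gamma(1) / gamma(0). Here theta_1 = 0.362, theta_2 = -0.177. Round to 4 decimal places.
\rho(1) = 0.2563

For an MA(q) process with theta_0 = 1, the autocovariance is
  gamma(k) = sigma^2 * sum_{i=0..q-k} theta_i * theta_{i+k},
and rho(k) = gamma(k) / gamma(0). Sigma^2 cancels.
  numerator   = (1)*(0.362) + (0.362)*(-0.177) = 0.297926.
  denominator = (1)^2 + (0.362)^2 + (-0.177)^2 = 1.162373.
  rho(1) = 0.297926 / 1.162373 = 0.2563.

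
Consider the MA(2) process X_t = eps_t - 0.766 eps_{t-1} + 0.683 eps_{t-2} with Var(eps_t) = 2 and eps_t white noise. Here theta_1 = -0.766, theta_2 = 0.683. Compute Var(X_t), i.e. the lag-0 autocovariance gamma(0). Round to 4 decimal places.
\gamma(0) = 4.1065

For an MA(q) process X_t = eps_t + sum_i theta_i eps_{t-i} with
Var(eps_t) = sigma^2, the variance is
  gamma(0) = sigma^2 * (1 + sum_i theta_i^2).
  sum_i theta_i^2 = (-0.766)^2 + (0.683)^2 = 0.586756 + 0.466489 = 1.053245.
  gamma(0) = 2 * (1 + 1.053245) = 2 * 2.053245 = 4.10649, which rounds to 4.1065.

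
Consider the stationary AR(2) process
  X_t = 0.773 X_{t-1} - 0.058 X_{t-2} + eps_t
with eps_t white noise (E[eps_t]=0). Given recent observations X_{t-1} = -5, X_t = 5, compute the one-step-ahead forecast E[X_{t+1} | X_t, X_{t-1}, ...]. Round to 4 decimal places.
E[X_{t+1} \mid \mathcal F_t] = 4.1550

For an AR(p) model X_t = c + sum_i phi_i X_{t-i} + eps_t, the
one-step-ahead conditional mean is
  E[X_{t+1} | X_t, ...] = c + sum_i phi_i X_{t+1-i}.
Substitute known values:
  E[X_{t+1} | ...] = (0.773) * (5) + (-0.058) * (-5)
                   = 4.1550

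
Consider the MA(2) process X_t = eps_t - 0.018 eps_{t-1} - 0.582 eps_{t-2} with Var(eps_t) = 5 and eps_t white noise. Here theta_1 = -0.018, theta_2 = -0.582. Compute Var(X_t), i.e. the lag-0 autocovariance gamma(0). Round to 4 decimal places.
\gamma(0) = 6.6952

For an MA(q) process X_t = eps_t + sum_i theta_i eps_{t-i} with
Var(eps_t) = sigma^2, the variance is
  gamma(0) = sigma^2 * (1 + sum_i theta_i^2).
  sum_i theta_i^2 = (-0.018)^2 + (-0.582)^2 = 0.000324 + 0.338724 = 0.339048.
  gamma(0) = 5 * (1 + 0.339048) = 5 * 1.339048 = 6.69524, which rounds to 6.6952.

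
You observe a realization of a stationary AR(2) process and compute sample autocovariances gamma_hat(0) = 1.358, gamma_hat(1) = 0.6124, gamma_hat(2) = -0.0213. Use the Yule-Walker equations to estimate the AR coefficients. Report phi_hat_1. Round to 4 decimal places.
\hat\phi_{1} = 0.5750

The Yule-Walker equations for an AR(p) process read, in matrix form,
  Gamma_p phi = r_p,   with   (Gamma_p)_{ij} = gamma(|i - j|),
                       (r_p)_i = gamma(i),   i,j = 1..p.
Substitute the sample gammas (Toeplitz matrix and right-hand side of size 2):
  Gamma_p = [[1.358, 0.6124], [0.6124, 1.358]]
  r_p     = [0.6124, -0.0213]
Written out:
  1.358 phi_1 + 0.6124 phi_2 = 0.6124
  0.6124 phi_1 + 1.358 phi_2 = -0.0213
Solve by Cramer's rule:
  det = gamma(0)^2 - gamma(1)^2 = (1.358)^2 - (0.6124)^2 = 1.844164 - 0.37503376 = 1.46913024
  phi_hat_1 = [gamma(1) gamma(0) - gamma(1) gamma(2)] / det = [(0.6124)(1.358) - (0.6124)(-0.0213)] / 1.46913024 = 0.84468332 / 1.46913024 = 0.575
  phi_hat_2 = [gamma(0) gamma(2) - gamma(1)^2] / det = [(1.358)(-0.0213) - (0.6124)^2] / 1.46913024 = -0.40395916 / 1.46913024 = -0.275
So phi_hat = [0.5750, -0.2750].
Therefore phi_hat_1 = 0.5750.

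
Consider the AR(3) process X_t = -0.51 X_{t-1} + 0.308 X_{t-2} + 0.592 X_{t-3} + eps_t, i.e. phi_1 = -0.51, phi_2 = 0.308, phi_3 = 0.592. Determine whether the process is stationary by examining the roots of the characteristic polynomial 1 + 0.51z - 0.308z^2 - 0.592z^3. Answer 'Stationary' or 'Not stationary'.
\text{Stationary}

The AR(p) characteristic polynomial is P(z) = 1 + 0.51z - 0.308z^2 - 0.592z^3.
Stationarity requires all roots to lie outside the unit circle, i.e. |z| > 1 for every root.
Degree 3: look for a simple real root z0 first, then factor out (1 - z/z0) and solve the remaining quadratic.
Testing z0 = 1.25: P(1.25) = 1 + (0.51)(1.25) + (-0.308)(1.25)^2 + (-0.592)(1.25)^3
  = 1 + (0.6375) + (-0.48125) + (-1.15625) = 0.  So z_0 = 1.25 is a root, |z_0| = 1.25.
Divide out the factor (1 - 0.8 z) = (1 - z/z0) (since 1/z0 = 0.8):
  P(z) = (1 - 0.8 z)(1 + (1.31) z + (0.74) z^2)
  [check: z-coef 1.31 - (0.8) = 0.51; z^2-coef 0.74 - (0.8)(1.31) = -0.308; z^3-coef -(0.8)(0.74) = -0.592.]
Remaining roots from the quadratic factor 1 + (1.31) z + (0.74) z^2:
  Set 1 + (1.31) z + (0.74) z^2 = 0, i.e. a z^2 + b z + c = 0 with a = 0.74, b = 1.31, c = 1.
  Discriminant D = b^2 - 4ac = (1.31)^2 - 4*(0.74)*1 = 1.7161 - (2.96) = -1.2439.
  D < 0, so the roots are the complex-conjugate pair z = (-b +/- i sqrt(-D)) / (2a) = -0.8851 +/- 0.7536i.
  For a conjugate pair |z|^2 = z * conj(z) = (product of roots) = c/a = 1/(0.74) = 1.351351, so |z| = sqrt(1.351351) = 1.1625 for both roots.
Moduli of all roots: 1.2500, 1.1625, 1.1625.
All moduli strictly greater than 1? Yes.
Verdict: Stationary.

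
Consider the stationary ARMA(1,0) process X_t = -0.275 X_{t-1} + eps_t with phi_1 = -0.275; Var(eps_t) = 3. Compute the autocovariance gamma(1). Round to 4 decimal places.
\gamma(1) = -0.8925

Multiply the model equation by X_{t-k} and take expectations. With theta_0 = psi_0 = 1 and psi_j the MA(infinity) weights, this gives
  gamma(k) - sum_i phi_i gamma(k-i) = c_k,
  c_k = sigma^2 * sum_{j=k..q} theta_j psi_{j-k}   (c_k = 0 for k > q),
using gamma(-m) = gamma(m).
Pure AR (q = 0): c_0 = sigma^2 = 3, c_k = 0 for k >= 1.
Equations for k = 0 and k = 1 (AR order 1):
  gamma(0) = phi_1 gamma(1) + c_0
  gamma(1) = phi_1 gamma(0) + c_1
Substituting the second into the first: gamma(0) (1 - phi_1^2) = c_0 + phi_1 c_1, so
  gamma(0) = c_0 / (1 - phi_1^2) = 3 / (1 - (-0.275)^2) = 3 / 0.924375 = 3.245436.
  gamma(1) = phi_1 gamma(0) = (-0.275)(3.245436) = -0.892495.
Therefore gamma(1) = -0.8925 (to 4 decimal places).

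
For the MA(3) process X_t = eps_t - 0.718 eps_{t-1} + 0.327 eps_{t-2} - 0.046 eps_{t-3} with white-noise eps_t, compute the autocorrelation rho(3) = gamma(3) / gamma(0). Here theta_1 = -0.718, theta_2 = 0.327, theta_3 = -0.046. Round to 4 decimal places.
\rho(3) = -0.0283

For an MA(q) process with theta_0 = 1, the autocovariance is
  gamma(k) = sigma^2 * sum_{i=0..q-k} theta_i * theta_{i+k},
and rho(k) = gamma(k) / gamma(0). Sigma^2 cancels.
  numerator   = (1)*(-0.046) = -0.046.
  denominator = (1)^2 + (-0.718)^2 + (0.327)^2 + (-0.046)^2 = 1.624569.
  rho(3) = -0.046 / 1.624569 = -0.0283.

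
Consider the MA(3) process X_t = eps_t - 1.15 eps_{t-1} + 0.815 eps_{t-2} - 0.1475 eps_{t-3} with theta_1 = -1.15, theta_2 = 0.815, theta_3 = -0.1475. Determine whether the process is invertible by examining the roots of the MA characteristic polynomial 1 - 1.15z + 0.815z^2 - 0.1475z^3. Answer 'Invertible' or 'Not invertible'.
\text{Invertible}

The MA(q) characteristic polynomial is P(z) = 1 - 1.15z + 0.815z^2 - 0.1475z^3.
Invertibility requires all roots to lie outside the unit circle, i.e. |z| > 1 for every root.
Degree 3: look for a simple real root z0 first, then factor out (1 - z/z0) and solve the remaining quadratic.
Testing z0 = 4: P(4) = 1 + (-1.15)(4) + (0.815)(4)^2 + (-0.1475)(4)^3
  = 1 + (-4.6) + (13.04) + (-9.44) = 0.  So z_0 = 4 is a root, |z_0| = 4.
Divide out the factor (1 - 0.25 z) = (1 - z/z0) (since 1/z0 = 0.25):
  P(z) = (1 - 0.25 z)(1 + (-0.9) z + (0.59) z^2)
  [check: z-coef -0.9 - (0.25) = -1.15; z^2-coef 0.59 - (0.25)(-0.9) = 0.815; z^3-coef -(0.25)(0.59) = -0.1475.]
Remaining roots from the quadratic factor 1 + (-0.9) z + (0.59) z^2:
  Set 1 + (-0.9) z + (0.59) z^2 = 0, i.e. a z^2 + b z + c = 0 with a = 0.59, b = -0.9, c = 1.
  Discriminant D = b^2 - 4ac = (-0.9)^2 - 4*(0.59)*1 = 0.81 - (2.36) = -1.55.
  D < 0, so the roots are the complex-conjugate pair z = (-b +/- i sqrt(-D)) / (2a) = 0.7627 +/- 1.0551i.
  For a conjugate pair |z|^2 = z * conj(z) = (product of roots) = c/a = 1/(0.59) = 1.694915, so |z| = sqrt(1.694915) = 1.3019 for both roots.
Moduli of all roots: 4.0000, 1.3019, 1.3019.
All moduli strictly greater than 1? Yes.
Verdict: Invertible.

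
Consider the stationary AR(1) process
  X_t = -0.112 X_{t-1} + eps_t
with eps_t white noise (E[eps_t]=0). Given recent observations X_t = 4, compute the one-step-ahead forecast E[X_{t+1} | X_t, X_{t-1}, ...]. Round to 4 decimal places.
E[X_{t+1} \mid \mathcal F_t] = -0.4480

For an AR(p) model X_t = c + sum_i phi_i X_{t-i} + eps_t, the
one-step-ahead conditional mean is
  E[X_{t+1} | X_t, ...] = c + sum_i phi_i X_{t+1-i}.
Substitute known values:
  E[X_{t+1} | ...] = (-0.112) * (4)
                   = -0.4480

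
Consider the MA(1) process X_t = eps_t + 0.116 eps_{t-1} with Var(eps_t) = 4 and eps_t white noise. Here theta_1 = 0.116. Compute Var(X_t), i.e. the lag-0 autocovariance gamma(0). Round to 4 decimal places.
\gamma(0) = 4.0538

For an MA(q) process X_t = eps_t + sum_i theta_i eps_{t-i} with
Var(eps_t) = sigma^2, the variance is
  gamma(0) = sigma^2 * (1 + sum_i theta_i^2).
  sum_i theta_i^2 = (0.116)^2 = 0.013456.
  gamma(0) = 4 * (1 + 0.013456) = 4 * 1.013456 = 4.053824, which rounds to 4.0538.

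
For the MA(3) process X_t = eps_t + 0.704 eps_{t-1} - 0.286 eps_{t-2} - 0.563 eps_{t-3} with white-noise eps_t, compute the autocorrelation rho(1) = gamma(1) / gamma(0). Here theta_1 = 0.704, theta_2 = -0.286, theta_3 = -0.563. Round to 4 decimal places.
\rho(1) = 0.3503

For an MA(q) process with theta_0 = 1, the autocovariance is
  gamma(k) = sigma^2 * sum_{i=0..q-k} theta_i * theta_{i+k},
and rho(k) = gamma(k) / gamma(0). Sigma^2 cancels.
  numerator   = (1)*(0.704) + (0.704)*(-0.286) + (-0.286)*(-0.563) = 0.663674.
  denominator = (1)^2 + (0.704)^2 + (-0.286)^2 + (-0.563)^2 = 1.894381.
  rho(1) = 0.663674 / 1.894381 = 0.3503.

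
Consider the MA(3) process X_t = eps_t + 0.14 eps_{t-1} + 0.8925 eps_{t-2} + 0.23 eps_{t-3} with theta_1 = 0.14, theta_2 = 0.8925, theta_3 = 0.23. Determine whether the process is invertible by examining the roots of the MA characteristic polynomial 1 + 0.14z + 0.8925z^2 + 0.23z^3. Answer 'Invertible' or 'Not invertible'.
\text{Invertible}

The MA(q) characteristic polynomial is P(z) = 1 + 0.14z + 0.8925z^2 + 0.23z^3.
Invertibility requires all roots to lie outside the unit circle, i.e. |z| > 1 for every root.
Degree 3: look for a simple real root z0 first, then factor out (1 - z/z0) and solve the remaining quadratic.
Testing z0 = -4: P(-4) = 1 + (0.14)(-4) + (0.8925)(-4)^2 + (0.23)(-4)^3
  = 1 + (-0.56) + (14.28) + (-14.72) = 0.  So z_0 = -4 is a root, |z_0| = 4.
Divide out the factor (1 + 0.25 z) = (1 - z/z0) (since 1/z0 = -0.25):
  P(z) = (1 + 0.25 z)(1 + (-0.11) z + (0.92) z^2)
  [check: z-coef -0.11 - (-0.25) = 0.14; z^2-coef 0.92 - (-0.25)(-0.11) = 0.8925; z^3-coef -(-0.25)(0.92) = 0.23.]
Remaining roots from the quadratic factor 1 + (-0.11) z + (0.92) z^2:
  Set 1 + (-0.11) z + (0.92) z^2 = 0, i.e. a z^2 + b z + c = 0 with a = 0.92, b = -0.11, c = 1.
  Discriminant D = b^2 - 4ac = (-0.11)^2 - 4*(0.92)*1 = 0.0121 - (3.68) = -3.6679.
  D < 0, so the roots are the complex-conjugate pair z = (-b +/- i sqrt(-D)) / (2a) = 0.0598 +/- 1.0409i.
  For a conjugate pair |z|^2 = z * conj(z) = (product of roots) = c/a = 1/(0.92) = 1.086957, so |z| = sqrt(1.086957) = 1.0426 for both roots.
Moduli of all roots: 4.0000, 1.0426, 1.0426.
All moduli strictly greater than 1? Yes.
Verdict: Invertible.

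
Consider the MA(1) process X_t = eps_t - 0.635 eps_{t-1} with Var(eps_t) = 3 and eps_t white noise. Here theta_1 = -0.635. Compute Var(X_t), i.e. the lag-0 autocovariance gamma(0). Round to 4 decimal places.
\gamma(0) = 4.2097

For an MA(q) process X_t = eps_t + sum_i theta_i eps_{t-i} with
Var(eps_t) = sigma^2, the variance is
  gamma(0) = sigma^2 * (1 + sum_i theta_i^2).
  sum_i theta_i^2 = (-0.635)^2 = 0.403225.
  gamma(0) = 3 * (1 + 0.403225) = 3 * 1.403225 = 4.209675, which rounds to 4.2097.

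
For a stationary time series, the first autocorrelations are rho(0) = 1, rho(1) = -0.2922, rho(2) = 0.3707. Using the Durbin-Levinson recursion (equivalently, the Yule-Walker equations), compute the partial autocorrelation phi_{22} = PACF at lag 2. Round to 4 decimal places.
\phi_{22} = 0.3120

The PACF at lag k is phi_{kk}, the last component of the solution
to the Yule-Walker system G_k phi = r_k where
  (G_k)_{ij} = rho(|i - j|), (r_k)_i = rho(i), i,j = 1..k.
Equivalently, Durbin-Levinson gives phi_{kk} iteratively:
  phi_{11} = rho(1)
  phi_{kk} = [rho(k) - sum_{j=1..k-1} phi_{k-1,j} rho(k-j)]
            / [1 - sum_{j=1..k-1} phi_{k-1,j} rho(j)],
  phi_{k,j} = phi_{k-1,j} - phi_{kk} phi_{k-1,k-j},  j = 1..k-1.
Step k = 1:
  phi_11 = rho(1) = -0.2922.
Step k = 2:
  phi_22 = [rho(2) - phi_11 rho(1)] / [1 - phi_11 rho(1)] = [0.3707 - (-0.2922)(-0.2922)] / [1 - (-0.2922)(-0.2922)]
         = 0.28531916 / 0.91461916 = 0.312.
Therefore phi_{22} = 0.3120.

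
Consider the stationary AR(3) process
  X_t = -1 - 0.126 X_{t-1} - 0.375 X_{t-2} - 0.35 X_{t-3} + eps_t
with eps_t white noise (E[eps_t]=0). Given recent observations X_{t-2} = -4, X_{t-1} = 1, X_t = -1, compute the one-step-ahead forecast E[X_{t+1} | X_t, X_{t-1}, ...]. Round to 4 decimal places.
E[X_{t+1} \mid \mathcal F_t] = 0.1510

For an AR(p) model X_t = c + sum_i phi_i X_{t-i} + eps_t, the
one-step-ahead conditional mean is
  E[X_{t+1} | X_t, ...] = c + sum_i phi_i X_{t+1-i}.
Substitute known values:
  E[X_{t+1} | ...] = -1 + (-0.126) * (-1) + (-0.375) * (1) + (-0.35) * (-4)
                   = 0.1510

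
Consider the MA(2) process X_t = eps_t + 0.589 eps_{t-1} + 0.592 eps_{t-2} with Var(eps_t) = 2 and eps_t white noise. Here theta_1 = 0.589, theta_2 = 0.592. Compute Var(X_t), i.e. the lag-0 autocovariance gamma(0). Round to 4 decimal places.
\gamma(0) = 3.3948

For an MA(q) process X_t = eps_t + sum_i theta_i eps_{t-i} with
Var(eps_t) = sigma^2, the variance is
  gamma(0) = sigma^2 * (1 + sum_i theta_i^2).
  sum_i theta_i^2 = (0.589)^2 + (0.592)^2 = 0.346921 + 0.350464 = 0.697385.
  gamma(0) = 2 * (1 + 0.697385) = 2 * 1.697385 = 3.39477, which rounds to 3.3948.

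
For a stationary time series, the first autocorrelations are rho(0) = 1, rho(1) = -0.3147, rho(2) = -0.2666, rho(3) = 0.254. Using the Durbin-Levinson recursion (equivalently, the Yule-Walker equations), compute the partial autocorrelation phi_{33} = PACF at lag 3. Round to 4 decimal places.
\phi_{33} = 0.0111

The PACF at lag k is phi_{kk}, the last component of the solution
to the Yule-Walker system G_k phi = r_k where
  (G_k)_{ij} = rho(|i - j|), (r_k)_i = rho(i), i,j = 1..k.
Equivalently, Durbin-Levinson gives phi_{kk} iteratively:
  phi_{11} = rho(1)
  phi_{kk} = [rho(k) - sum_{j=1..k-1} phi_{k-1,j} rho(k-j)]
            / [1 - sum_{j=1..k-1} phi_{k-1,j} rho(j)],
  phi_{k,j} = phi_{k-1,j} - phi_{kk} phi_{k-1,k-j},  j = 1..k-1.
Step k = 1:
  phi_11 = rho(1) = -0.3147.
Step k = 2:
  phi_22 = [rho(2) - phi_11 rho(1)] / [1 - phi_11 rho(1)] = [-0.2666 - (-0.3147)(-0.3147)] / [1 - (-0.3147)(-0.3147)]
         = -0.36563609 / 0.90096391 = -0.405828.
  Update: phi_21 = phi_11 - phi_22 phi_11 = -0.3147 - (-0.405828)(-0.3147) = -0.442414.
Step k = 3:
  phi_33 = [rho(3) - phi_21 rho(2) - phi_22 rho(1)] / [1 - phi_21 rho(1) - phi_22 rho(2)]
    numerator   = 0.254 - (-0.442414)(-0.2666) - (-0.405828)(-0.3147) = 0.00833847
    denominator = 1 - (-0.442414)(-0.3147) - (-0.405828)(-0.2666) = 0.75257867
  phi_33 = 0.00833847 / 0.75257867 = 0.0111.
Therefore phi_{33} = 0.0111.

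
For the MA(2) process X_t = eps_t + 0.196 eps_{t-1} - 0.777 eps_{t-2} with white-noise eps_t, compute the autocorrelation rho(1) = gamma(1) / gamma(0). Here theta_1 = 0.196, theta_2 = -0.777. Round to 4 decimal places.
\rho(1) = 0.0266

For an MA(q) process with theta_0 = 1, the autocovariance is
  gamma(k) = sigma^2 * sum_{i=0..q-k} theta_i * theta_{i+k},
and rho(k) = gamma(k) / gamma(0). Sigma^2 cancels.
  numerator   = (1)*(0.196) + (0.196)*(-0.777) = 0.043708.
  denominator = (1)^2 + (0.196)^2 + (-0.777)^2 = 1.642145.
  rho(1) = 0.043708 / 1.642145 = 0.0266.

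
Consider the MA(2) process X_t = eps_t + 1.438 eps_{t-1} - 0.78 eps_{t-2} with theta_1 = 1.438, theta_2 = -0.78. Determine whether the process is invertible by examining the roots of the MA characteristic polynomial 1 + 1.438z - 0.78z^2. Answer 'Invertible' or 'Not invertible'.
\text{Not invertible}

The MA(q) characteristic polynomial is P(z) = 1 + 1.438z - 0.78z^2.
Invertibility requires all roots to lie outside the unit circle, i.e. |z| > 1 for every root.
Set 1 + (1.438) z + (-0.78) z^2 = 0, i.e. a z^2 + b z + c = 0 with a = -0.78, b = 1.438, c = 1.
Discriminant D = b^2 - 4ac = (1.438)^2 - 4*(-0.78)*1 = 2.067844 - (-3.12) = 5.187844.
D >= 0, so the roots are real: z = (-b +/- sqrt(D)) / (2a) = (-1.438 +/- 2.277684) / (-1.56).
  z_1 = (-1.438 + 2.277684) / (-1.56) = -0.5383,   |z_1| = 0.5383.
  z_2 = (-1.438 - 2.277684) / (-1.56) = 2.3818,   |z_2| = 2.3818.
Moduli of all roots: 0.5383, 2.3818.
All moduli strictly greater than 1? No.
Verdict: Not invertible.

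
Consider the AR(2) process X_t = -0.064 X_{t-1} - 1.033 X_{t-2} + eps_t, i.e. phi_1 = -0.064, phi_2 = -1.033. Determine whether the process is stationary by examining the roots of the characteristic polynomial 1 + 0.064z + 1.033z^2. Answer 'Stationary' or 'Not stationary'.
\text{Not stationary}

The AR(p) characteristic polynomial is P(z) = 1 + 0.064z + 1.033z^2.
Stationarity requires all roots to lie outside the unit circle, i.e. |z| > 1 for every root.
Set 1 + (0.064) z + (1.033) z^2 = 0, i.e. a z^2 + b z + c = 0 with a = 1.033, b = 0.064, c = 1.
Discriminant D = b^2 - 4ac = (0.064)^2 - 4*(1.033)*1 = 0.004096 - (4.132) = -4.127904.
D < 0, so the roots are the complex-conjugate pair z = (-b +/- i sqrt(-D)) / (2a) = -0.031 +/- 0.9834i.
For a conjugate pair |z|^2 = z * conj(z) = (product of roots) = c/a = 1/(1.033) = 0.968054, so |z| = sqrt(0.968054) = 0.9839 for both roots.
Moduli of all roots: 0.9839, 0.9839.
All moduli strictly greater than 1? No.
Verdict: Not stationary.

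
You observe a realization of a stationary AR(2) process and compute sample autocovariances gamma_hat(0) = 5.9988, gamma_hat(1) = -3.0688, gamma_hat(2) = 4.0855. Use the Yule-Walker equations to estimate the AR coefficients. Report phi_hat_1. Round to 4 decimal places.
\hat\phi_{1} = -0.2210

The Yule-Walker equations for an AR(p) process read, in matrix form,
  Gamma_p phi = r_p,   with   (Gamma_p)_{ij} = gamma(|i - j|),
                       (r_p)_i = gamma(i),   i,j = 1..p.
Substitute the sample gammas (Toeplitz matrix and right-hand side of size 2):
  Gamma_p = [[5.9988, -3.0688], [-3.0688, 5.9988]]
  r_p     = [-3.0688, 4.0855]
Written out:
  5.9988 phi_1 - 3.0688 phi_2 = -3.0688
  -3.0688 phi_1 + 5.9988 phi_2 = 4.0855
Solve by Cramer's rule:
  det = gamma(0)^2 - gamma(1)^2 = (5.9988)^2 - (-3.0688)^2 = 35.98560144 - 9.41753344 = 26.568068
  phi_hat_1 = [gamma(1) gamma(0) - gamma(1) gamma(2)] / det = [(-3.0688)(5.9988) - (-3.0688)(4.0855)] / 26.568068 = -5.87153504 / 26.568068 = -0.221
  phi_hat_2 = [gamma(0) gamma(2) - gamma(1)^2] / det = [(5.9988)(4.0855) - (-3.0688)^2] / 26.568068 = 15.09056396 / 26.568068 = 0.568
So phi_hat = [-0.2210, 0.5680].
Therefore phi_hat_1 = -0.2210.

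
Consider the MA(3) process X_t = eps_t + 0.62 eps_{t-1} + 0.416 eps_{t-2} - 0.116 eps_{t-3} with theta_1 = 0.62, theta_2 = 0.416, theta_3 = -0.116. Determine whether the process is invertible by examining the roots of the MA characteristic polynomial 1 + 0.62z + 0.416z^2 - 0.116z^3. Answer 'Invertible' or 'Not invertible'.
\text{Invertible}

The MA(q) characteristic polynomial is P(z) = 1 + 0.62z + 0.416z^2 - 0.116z^3.
Invertibility requires all roots to lie outside the unit circle, i.e. |z| > 1 for every root.
Degree 3: look for a simple real root z0 first, then factor out (1 - z/z0) and solve the remaining quadratic.
Testing z0 = 5: P(5) = 1 + (0.62)(5) + (0.416)(5)^2 + (-0.116)(5)^3
  = 1 + (3.1) + (10.4) + (-14.5) = 0.  So z_0 = 5 is a root, |z_0| = 5.
Divide out the factor (1 - 0.2 z) = (1 - z/z0) (since 1/z0 = 0.2):
  P(z) = (1 - 0.2 z)(1 + (0.82) z + (0.58) z^2)
  [check: z-coef 0.82 - (0.2) = 0.62; z^2-coef 0.58 - (0.2)(0.82) = 0.416; z^3-coef -(0.2)(0.58) = -0.116.]
Remaining roots from the quadratic factor 1 + (0.82) z + (0.58) z^2:
  Set 1 + (0.82) z + (0.58) z^2 = 0, i.e. a z^2 + b z + c = 0 with a = 0.58, b = 0.82, c = 1.
  Discriminant D = b^2 - 4ac = (0.82)^2 - 4*(0.58)*1 = 0.6724 - (2.32) = -1.6476.
  D < 0, so the roots are the complex-conjugate pair z = (-b +/- i sqrt(-D)) / (2a) = -0.7069 +/- 1.1065i.
  For a conjugate pair |z|^2 = z * conj(z) = (product of roots) = c/a = 1/(0.58) = 1.724138, so |z| = sqrt(1.724138) = 1.3131 for both roots.
Moduli of all roots: 5.0000, 1.3131, 1.3131.
All moduli strictly greater than 1? Yes.
Verdict: Invertible.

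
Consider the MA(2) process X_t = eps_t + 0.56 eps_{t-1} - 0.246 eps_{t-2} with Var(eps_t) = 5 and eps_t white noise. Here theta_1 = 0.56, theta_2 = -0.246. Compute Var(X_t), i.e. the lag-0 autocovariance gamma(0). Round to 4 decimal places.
\gamma(0) = 6.8706

For an MA(q) process X_t = eps_t + sum_i theta_i eps_{t-i} with
Var(eps_t) = sigma^2, the variance is
  gamma(0) = sigma^2 * (1 + sum_i theta_i^2).
  sum_i theta_i^2 = (0.56)^2 + (-0.246)^2 = 0.3136 + 0.060516 = 0.374116.
  gamma(0) = 5 * (1 + 0.374116) = 5 * 1.374116 = 6.87058, which rounds to 6.8706.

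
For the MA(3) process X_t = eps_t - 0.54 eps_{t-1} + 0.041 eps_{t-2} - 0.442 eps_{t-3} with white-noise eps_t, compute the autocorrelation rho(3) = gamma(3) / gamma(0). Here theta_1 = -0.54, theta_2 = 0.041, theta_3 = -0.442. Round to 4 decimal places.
\rho(3) = -0.2969

For an MA(q) process with theta_0 = 1, the autocovariance is
  gamma(k) = sigma^2 * sum_{i=0..q-k} theta_i * theta_{i+k},
and rho(k) = gamma(k) / gamma(0). Sigma^2 cancels.
  numerator   = (1)*(-0.442) = -0.442.
  denominator = (1)^2 + (-0.54)^2 + (0.041)^2 + (-0.442)^2 = 1.488645.
  rho(3) = -0.442 / 1.488645 = -0.2969.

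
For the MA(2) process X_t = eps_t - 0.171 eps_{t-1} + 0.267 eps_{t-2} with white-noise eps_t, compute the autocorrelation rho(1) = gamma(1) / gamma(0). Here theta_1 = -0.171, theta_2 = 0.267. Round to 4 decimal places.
\rho(1) = -0.1969

For an MA(q) process with theta_0 = 1, the autocovariance is
  gamma(k) = sigma^2 * sum_{i=0..q-k} theta_i * theta_{i+k},
and rho(k) = gamma(k) / gamma(0). Sigma^2 cancels.
  numerator   = (1)*(-0.171) + (-0.171)*(0.267) = -0.216657.
  denominator = (1)^2 + (-0.171)^2 + (0.267)^2 = 1.10053.
  rho(1) = -0.216657 / 1.10053 = -0.1969.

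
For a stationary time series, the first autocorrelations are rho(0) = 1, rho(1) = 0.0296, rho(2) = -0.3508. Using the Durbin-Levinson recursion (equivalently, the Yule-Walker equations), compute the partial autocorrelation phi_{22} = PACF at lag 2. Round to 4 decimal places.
\phi_{22} = -0.3520

The PACF at lag k is phi_{kk}, the last component of the solution
to the Yule-Walker system G_k phi = r_k where
  (G_k)_{ij} = rho(|i - j|), (r_k)_i = rho(i), i,j = 1..k.
Equivalently, Durbin-Levinson gives phi_{kk} iteratively:
  phi_{11} = rho(1)
  phi_{kk} = [rho(k) - sum_{j=1..k-1} phi_{k-1,j} rho(k-j)]
            / [1 - sum_{j=1..k-1} phi_{k-1,j} rho(j)],
  phi_{k,j} = phi_{k-1,j} - phi_{kk} phi_{k-1,k-j},  j = 1..k-1.
Step k = 1:
  phi_11 = rho(1) = 0.0296.
Step k = 2:
  phi_22 = [rho(2) - phi_11 rho(1)] / [1 - phi_11 rho(1)] = [-0.3508 - (0.0296)(0.0296)] / [1 - (0.0296)(0.0296)]
         = -0.35167616 / 0.99912384 = -0.352.
Therefore phi_{22} = -0.3520.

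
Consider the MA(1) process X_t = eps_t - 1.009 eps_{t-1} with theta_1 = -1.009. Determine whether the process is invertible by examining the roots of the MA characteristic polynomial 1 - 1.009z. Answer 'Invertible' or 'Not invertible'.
\text{Not invertible}

The MA(q) characteristic polynomial is P(z) = 1 - 1.009z.
Invertibility requires all roots to lie outside the unit circle, i.e. |z| > 1 for every root.
This is linear in z: 1 + (-1.009) z = 0  =>  z = -1/(-1.009) = 0.99108,  |z| = 0.99108.
Moduli of all roots: 0.9911.
All moduli strictly greater than 1? No.
Verdict: Not invertible.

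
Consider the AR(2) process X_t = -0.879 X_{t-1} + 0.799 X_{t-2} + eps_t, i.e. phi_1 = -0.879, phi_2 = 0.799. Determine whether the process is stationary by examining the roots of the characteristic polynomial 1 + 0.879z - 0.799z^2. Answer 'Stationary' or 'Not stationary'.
\text{Not stationary}

The AR(p) characteristic polynomial is P(z) = 1 + 0.879z - 0.799z^2.
Stationarity requires all roots to lie outside the unit circle, i.e. |z| > 1 for every root.
Set 1 + (0.879) z + (-0.799) z^2 = 0, i.e. a z^2 + b z + c = 0 with a = -0.799, b = 0.879, c = 1.
Discriminant D = b^2 - 4ac = (0.879)^2 - 4*(-0.799)*1 = 0.772641 - (-3.196) = 3.968641.
D >= 0, so the roots are real: z = (-b +/- sqrt(D)) / (2a) = (-0.879 +/- 1.992145) / (-1.598).
  z_1 = (-0.879 + 1.992145) / (-1.598) = -0.6966,   |z_1| = 0.6966.
  z_2 = (-0.879 - 1.992145) / (-1.598) = 1.7967,   |z_2| = 1.7967.
Moduli of all roots: 0.6966, 1.7967.
All moduli strictly greater than 1? No.
Verdict: Not stationary.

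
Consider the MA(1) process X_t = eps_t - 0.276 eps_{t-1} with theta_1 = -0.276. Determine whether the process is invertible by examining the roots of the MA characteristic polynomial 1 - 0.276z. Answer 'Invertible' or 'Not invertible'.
\text{Invertible}

The MA(q) characteristic polynomial is P(z) = 1 - 0.276z.
Invertibility requires all roots to lie outside the unit circle, i.e. |z| > 1 for every root.
This is linear in z: 1 + (-0.276) z = 0  =>  z = -1/(-0.276) = 3.623188,  |z| = 3.623188.
Moduli of all roots: 3.6232.
All moduli strictly greater than 1? Yes.
Verdict: Invertible.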